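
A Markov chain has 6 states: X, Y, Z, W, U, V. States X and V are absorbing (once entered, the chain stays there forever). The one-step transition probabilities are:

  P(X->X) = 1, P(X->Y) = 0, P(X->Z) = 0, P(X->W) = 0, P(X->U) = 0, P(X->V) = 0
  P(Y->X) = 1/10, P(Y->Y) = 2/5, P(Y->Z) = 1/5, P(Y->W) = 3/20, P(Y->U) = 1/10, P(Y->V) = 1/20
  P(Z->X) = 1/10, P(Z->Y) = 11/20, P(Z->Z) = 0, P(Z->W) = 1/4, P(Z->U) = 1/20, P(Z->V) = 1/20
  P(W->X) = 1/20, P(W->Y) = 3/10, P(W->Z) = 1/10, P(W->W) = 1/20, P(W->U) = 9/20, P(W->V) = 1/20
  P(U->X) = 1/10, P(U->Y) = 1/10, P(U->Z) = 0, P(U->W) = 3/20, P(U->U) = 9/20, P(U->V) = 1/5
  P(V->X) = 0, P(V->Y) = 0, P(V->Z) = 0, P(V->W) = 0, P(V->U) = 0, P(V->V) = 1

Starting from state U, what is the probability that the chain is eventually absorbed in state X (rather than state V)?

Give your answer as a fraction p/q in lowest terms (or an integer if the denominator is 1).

Answer: 446/1103

Derivation:
Let a_i = P(absorbed in X | start in state i).
Boundary conditions: a_X = 1, a_V = 0.
For each transient state i, a_i = sum_j P(i->j) * a_j:
  a_Y = 1/10*a_X + 2/5*a_Y + 1/5*a_Z + 3/20*a_W + 1/10*a_U + 1/20*a_V
  a_Z = 1/10*a_X + 11/20*a_Y + 0*a_Z + 1/4*a_W + 1/20*a_U + 1/20*a_V
  a_W = 1/20*a_X + 3/10*a_Y + 1/10*a_Z + 1/20*a_W + 9/20*a_U + 1/20*a_V
  a_U = 1/10*a_X + 1/10*a_Y + 0*a_Z + 3/20*a_W + 9/20*a_U + 1/5*a_V

Substituting a_X = 1 and a_V = 0, rearrange to (I - Q) a = r where r[i] = P(i -> X):
  [3/5, -1/5, -3/20, -1/10] . (a_Y, a_Z, a_W, a_U) = 1/10
  [-11/20, 1, -1/4, -1/20] . (a_Y, a_Z, a_W, a_U) = 1/10
  [-3/10, -1/10, 19/20, -9/20] . (a_Y, a_Z, a_W, a_U) = 1/20
  [-1/10, 0, -3/20, 11/20] . (a_Y, a_Z, a_W, a_U) = 1/10

Solving yields:
  a_Y = 6378/12133
  a_Z = 12757/24266
  a_W = 5648/12133
  a_U = 446/1103

Starting state is U, so the absorption probability is a_U = 446/1103.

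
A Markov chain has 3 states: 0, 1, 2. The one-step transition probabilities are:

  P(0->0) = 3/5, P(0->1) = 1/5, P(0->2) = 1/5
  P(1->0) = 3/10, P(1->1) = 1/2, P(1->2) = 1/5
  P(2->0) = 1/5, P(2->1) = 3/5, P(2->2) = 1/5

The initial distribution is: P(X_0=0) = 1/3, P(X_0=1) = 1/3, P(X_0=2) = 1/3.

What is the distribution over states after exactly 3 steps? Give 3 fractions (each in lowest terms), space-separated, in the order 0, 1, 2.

Propagating the distribution step by step (d_{t+1} = d_t * P):
d_0 = (0=1/3, 1=1/3, 2=1/3)
  d_1[0] = 1/3*3/5 + 1/3*3/10 + 1/3*1/5 = 11/30
  d_1[1] = 1/3*1/5 + 1/3*1/2 + 1/3*3/5 = 13/30
  d_1[2] = 1/3*1/5 + 1/3*1/5 + 1/3*1/5 = 1/5
d_1 = (0=11/30, 1=13/30, 2=1/5)
  d_2[0] = 11/30*3/5 + 13/30*3/10 + 1/5*1/5 = 39/100
  d_2[1] = 11/30*1/5 + 13/30*1/2 + 1/5*3/5 = 41/100
  d_2[2] = 11/30*1/5 + 13/30*1/5 + 1/5*1/5 = 1/5
d_2 = (0=39/100, 1=41/100, 2=1/5)
  d_3[0] = 39/100*3/5 + 41/100*3/10 + 1/5*1/5 = 397/1000
  d_3[1] = 39/100*1/5 + 41/100*1/2 + 1/5*3/5 = 403/1000
  d_3[2] = 39/100*1/5 + 41/100*1/5 + 1/5*1/5 = 1/5
d_3 = (0=397/1000, 1=403/1000, 2=1/5)

Answer: 397/1000 403/1000 1/5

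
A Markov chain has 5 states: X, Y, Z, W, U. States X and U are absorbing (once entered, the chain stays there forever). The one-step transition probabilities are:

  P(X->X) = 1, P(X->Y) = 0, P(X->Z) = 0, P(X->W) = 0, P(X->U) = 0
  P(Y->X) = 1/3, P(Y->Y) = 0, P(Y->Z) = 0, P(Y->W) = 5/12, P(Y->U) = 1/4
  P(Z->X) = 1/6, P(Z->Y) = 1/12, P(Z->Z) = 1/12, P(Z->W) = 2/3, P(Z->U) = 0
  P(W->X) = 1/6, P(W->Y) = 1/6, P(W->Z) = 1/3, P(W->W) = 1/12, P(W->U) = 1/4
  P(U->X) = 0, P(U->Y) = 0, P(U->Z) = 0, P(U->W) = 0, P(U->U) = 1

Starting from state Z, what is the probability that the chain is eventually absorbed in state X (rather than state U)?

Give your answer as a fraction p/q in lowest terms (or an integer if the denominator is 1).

Let a_i = P(absorbed in X | start in state i).
Boundary conditions: a_X = 1, a_U = 0.
For each transient state i, a_i = sum_j P(i->j) * a_j:
  a_Y = 1/3*a_X + 0*a_Y + 0*a_Z + 5/12*a_W + 1/4*a_U
  a_Z = 1/6*a_X + 1/12*a_Y + 1/12*a_Z + 2/3*a_W + 0*a_U
  a_W = 1/6*a_X + 1/6*a_Y + 1/3*a_Z + 1/12*a_W + 1/4*a_U

Substituting a_X = 1 and a_U = 0, rearrange to (I - Q) a = r where r[i] = P(i -> X):
  [1, 0, -5/12] . (a_Y, a_Z, a_W) = 1/3
  [-1/12, 11/12, -2/3] . (a_Y, a_Z, a_W) = 1/6
  [-1/6, -1/3, 11/12] . (a_Y, a_Z, a_W) = 1/6

Solving yields:
  a_Y = 253/469
  a_Z = 277/469
  a_W = 232/469

Starting state is Z, so the absorption probability is a_Z = 277/469.

Answer: 277/469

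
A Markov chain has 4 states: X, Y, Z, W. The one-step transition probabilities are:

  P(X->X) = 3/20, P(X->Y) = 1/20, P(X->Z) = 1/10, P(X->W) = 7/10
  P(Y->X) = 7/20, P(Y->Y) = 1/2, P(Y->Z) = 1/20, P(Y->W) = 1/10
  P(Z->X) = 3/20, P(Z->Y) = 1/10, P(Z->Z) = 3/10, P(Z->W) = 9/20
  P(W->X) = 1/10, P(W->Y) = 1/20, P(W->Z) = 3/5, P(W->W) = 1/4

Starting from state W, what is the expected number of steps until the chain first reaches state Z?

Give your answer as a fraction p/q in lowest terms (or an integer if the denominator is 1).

Answer: 4180/2029

Derivation:
Let h_i = expected steps to first reach Z from state i.
Boundary: h_Z = 0.
First-step equations for the other states:
  h_X = 1 + 3/20*h_X + 1/20*h_Y + 1/10*h_Z + 7/10*h_W
  h_Y = 1 + 7/20*h_X + 1/2*h_Y + 1/20*h_Z + 1/10*h_W
  h_W = 1 + 1/10*h_X + 1/20*h_Y + 3/5*h_Z + 1/4*h_W

Substituting h_Z = 0 and rearranging gives the linear system (I - Q) h = 1:
  [17/20, -1/20, -7/10] . (h_X, h_Y, h_W) = 1
  [-7/20, 1/2, -1/10] . (h_X, h_Y, h_W) = 1
  [-1/10, -1/20, 3/4] . (h_X, h_Y, h_W) = 1

Solving yields:
  h_X = 6380/2029
  h_Y = 9360/2029
  h_W = 4180/2029

Starting state is W, so the expected hitting time is h_W = 4180/2029.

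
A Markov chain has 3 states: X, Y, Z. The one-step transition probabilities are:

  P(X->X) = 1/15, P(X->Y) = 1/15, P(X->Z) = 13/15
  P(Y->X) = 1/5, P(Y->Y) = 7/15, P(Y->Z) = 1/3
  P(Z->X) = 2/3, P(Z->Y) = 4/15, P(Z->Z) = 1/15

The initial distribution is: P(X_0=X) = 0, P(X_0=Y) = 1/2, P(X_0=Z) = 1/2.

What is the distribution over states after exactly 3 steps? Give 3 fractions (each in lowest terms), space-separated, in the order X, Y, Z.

Propagating the distribution step by step (d_{t+1} = d_t * P):
d_0 = (X=0, Y=1/2, Z=1/2)
  d_1[X] = 0*1/15 + 1/2*1/5 + 1/2*2/3 = 13/30
  d_1[Y] = 0*1/15 + 1/2*7/15 + 1/2*4/15 = 11/30
  d_1[Z] = 0*13/15 + 1/2*1/3 + 1/2*1/15 = 1/5
d_1 = (X=13/30, Y=11/30, Z=1/5)
  d_2[X] = 13/30*1/15 + 11/30*1/5 + 1/5*2/3 = 53/225
  d_2[Y] = 13/30*1/15 + 11/30*7/15 + 1/5*4/15 = 19/75
  d_2[Z] = 13/30*13/15 + 11/30*1/3 + 1/5*1/15 = 23/45
d_2 = (X=53/225, Y=19/75, Z=23/45)
  d_3[X] = 53/225*1/15 + 19/75*1/5 + 23/45*2/3 = 458/1125
  d_3[Y] = 53/225*1/15 + 19/75*7/15 + 23/45*4/15 = 304/1125
  d_3[Z] = 53/225*13/15 + 19/75*1/3 + 23/45*1/15 = 121/375
d_3 = (X=458/1125, Y=304/1125, Z=121/375)

Answer: 458/1125 304/1125 121/375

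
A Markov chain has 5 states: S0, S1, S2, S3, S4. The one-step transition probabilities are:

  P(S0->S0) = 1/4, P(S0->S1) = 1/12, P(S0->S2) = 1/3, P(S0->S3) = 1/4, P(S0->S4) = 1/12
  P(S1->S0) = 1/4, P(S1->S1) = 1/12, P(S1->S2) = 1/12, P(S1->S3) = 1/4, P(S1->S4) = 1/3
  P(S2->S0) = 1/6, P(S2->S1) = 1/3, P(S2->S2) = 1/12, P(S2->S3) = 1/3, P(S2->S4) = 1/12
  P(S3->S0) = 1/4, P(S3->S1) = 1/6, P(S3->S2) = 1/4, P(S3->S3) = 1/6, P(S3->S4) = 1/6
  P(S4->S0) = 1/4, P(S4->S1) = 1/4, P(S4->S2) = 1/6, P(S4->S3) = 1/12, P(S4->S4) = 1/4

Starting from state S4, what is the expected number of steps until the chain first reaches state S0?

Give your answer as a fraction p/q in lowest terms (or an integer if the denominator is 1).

Answer: 1992/473

Derivation:
Let h_i = expected steps to first reach S0 from state i.
Boundary: h_S0 = 0.
First-step equations for the other states:
  h_S1 = 1 + 1/4*h_S0 + 1/12*h_S1 + 1/12*h_S2 + 1/4*h_S3 + 1/3*h_S4
  h_S2 = 1 + 1/6*h_S0 + 1/3*h_S1 + 1/12*h_S2 + 1/3*h_S3 + 1/12*h_S4
  h_S3 = 1 + 1/4*h_S0 + 1/6*h_S1 + 1/4*h_S2 + 1/6*h_S3 + 1/6*h_S4
  h_S4 = 1 + 1/4*h_S0 + 1/4*h_S1 + 1/6*h_S2 + 1/12*h_S3 + 1/4*h_S4

Substituting h_S0 = 0 and rearranging gives the linear system (I - Q) h = 1:
  [11/12, -1/12, -1/4, -1/3] . (h_S1, h_S2, h_S3, h_S4) = 1
  [-1/3, 11/12, -1/3, -1/12] . (h_S1, h_S2, h_S3, h_S4) = 1
  [-1/6, -1/4, 5/6, -1/6] . (h_S1, h_S2, h_S3, h_S4) = 1
  [-1/4, -1/6, -1/12, 3/4] . (h_S1, h_S2, h_S3, h_S4) = 1

Solving yields:
  h_S1 = 1983/473
  h_S2 = 2148/473
  h_S3 = 2007/473
  h_S4 = 1992/473

Starting state is S4, so the expected hitting time is h_S4 = 1992/473.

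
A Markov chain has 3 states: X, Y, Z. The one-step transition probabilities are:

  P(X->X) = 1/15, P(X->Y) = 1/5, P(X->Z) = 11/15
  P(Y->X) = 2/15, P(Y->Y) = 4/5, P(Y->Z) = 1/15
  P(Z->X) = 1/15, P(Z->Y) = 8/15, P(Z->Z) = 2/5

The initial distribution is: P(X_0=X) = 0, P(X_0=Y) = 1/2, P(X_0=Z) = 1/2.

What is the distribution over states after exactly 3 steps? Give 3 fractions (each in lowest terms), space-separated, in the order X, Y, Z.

Answer: 151/1350 457/675 19/90

Derivation:
Propagating the distribution step by step (d_{t+1} = d_t * P):
d_0 = (X=0, Y=1/2, Z=1/2)
  d_1[X] = 0*1/15 + 1/2*2/15 + 1/2*1/15 = 1/10
  d_1[Y] = 0*1/5 + 1/2*4/5 + 1/2*8/15 = 2/3
  d_1[Z] = 0*11/15 + 1/2*1/15 + 1/2*2/5 = 7/30
d_1 = (X=1/10, Y=2/3, Z=7/30)
  d_2[X] = 1/10*1/15 + 2/3*2/15 + 7/30*1/15 = 1/9
  d_2[Y] = 1/10*1/5 + 2/3*4/5 + 7/30*8/15 = 61/90
  d_2[Z] = 1/10*11/15 + 2/3*1/15 + 7/30*2/5 = 19/90
d_2 = (X=1/9, Y=61/90, Z=19/90)
  d_3[X] = 1/9*1/15 + 61/90*2/15 + 19/90*1/15 = 151/1350
  d_3[Y] = 1/9*1/5 + 61/90*4/5 + 19/90*8/15 = 457/675
  d_3[Z] = 1/9*11/15 + 61/90*1/15 + 19/90*2/5 = 19/90
d_3 = (X=151/1350, Y=457/675, Z=19/90)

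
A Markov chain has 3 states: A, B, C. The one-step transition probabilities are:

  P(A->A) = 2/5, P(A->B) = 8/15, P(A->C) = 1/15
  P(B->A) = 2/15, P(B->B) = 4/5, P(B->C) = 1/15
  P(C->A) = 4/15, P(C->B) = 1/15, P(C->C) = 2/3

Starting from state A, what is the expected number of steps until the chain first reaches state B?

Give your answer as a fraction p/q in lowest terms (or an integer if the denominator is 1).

Answer: 90/41

Derivation:
Let h_i = expected steps to first reach B from state i.
Boundary: h_B = 0.
First-step equations for the other states:
  h_A = 1 + 2/5*h_A + 8/15*h_B + 1/15*h_C
  h_C = 1 + 4/15*h_A + 1/15*h_B + 2/3*h_C

Substituting h_B = 0 and rearranging gives the linear system (I - Q) h = 1:
  [3/5, -1/15] . (h_A, h_C) = 1
  [-4/15, 1/3] . (h_A, h_C) = 1

Solving yields:
  h_A = 90/41
  h_C = 195/41

Starting state is A, so the expected hitting time is h_A = 90/41.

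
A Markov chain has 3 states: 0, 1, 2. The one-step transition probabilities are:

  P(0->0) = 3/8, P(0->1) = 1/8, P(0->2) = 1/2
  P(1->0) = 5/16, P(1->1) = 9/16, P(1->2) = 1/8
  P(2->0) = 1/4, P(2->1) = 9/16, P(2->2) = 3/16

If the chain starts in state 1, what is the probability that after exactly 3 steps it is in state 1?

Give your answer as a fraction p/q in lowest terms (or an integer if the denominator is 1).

Computing P^3 by repeated multiplication:
P^1 =
  0: [3/8, 1/8, 1/2]
  1: [5/16, 9/16, 1/8]
  2: [1/4, 9/16, 3/16]
P^2 =
  0: [39/128, 51/128, 19/64]
  1: [83/256, 109/256, 1/4]
  2: [81/256, 29/64, 59/256]
P^3 =
  0: [641/2048, 879/2048, 33/128]
  1: [1299/4096, 1723/4096, 537/2048]
  2: [651/2048, 1737/4096, 1057/4096]

(P^3)[1 -> 1] = 1723/4096

Answer: 1723/4096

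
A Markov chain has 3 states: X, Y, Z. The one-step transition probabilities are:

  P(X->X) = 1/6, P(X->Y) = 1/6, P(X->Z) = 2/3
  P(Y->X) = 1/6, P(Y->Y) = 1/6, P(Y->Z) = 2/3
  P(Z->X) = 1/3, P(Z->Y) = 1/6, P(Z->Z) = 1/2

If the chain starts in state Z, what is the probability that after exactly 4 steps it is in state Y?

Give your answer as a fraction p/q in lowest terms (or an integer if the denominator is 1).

Computing P^4 by repeated multiplication:
P^1 =
  X: [1/6, 1/6, 2/3]
  Y: [1/6, 1/6, 2/3]
  Z: [1/3, 1/6, 1/2]
P^2 =
  X: [5/18, 1/6, 5/9]
  Y: [5/18, 1/6, 5/9]
  Z: [1/4, 1/6, 7/12]
P^3 =
  X: [7/27, 1/6, 31/54]
  Y: [7/27, 1/6, 31/54]
  Z: [19/72, 1/6, 41/72]
P^4 =
  X: [85/324, 1/6, 185/324]
  Y: [85/324, 1/6, 185/324]
  Z: [113/432, 1/6, 247/432]

(P^4)[Z -> Y] = 1/6

Answer: 1/6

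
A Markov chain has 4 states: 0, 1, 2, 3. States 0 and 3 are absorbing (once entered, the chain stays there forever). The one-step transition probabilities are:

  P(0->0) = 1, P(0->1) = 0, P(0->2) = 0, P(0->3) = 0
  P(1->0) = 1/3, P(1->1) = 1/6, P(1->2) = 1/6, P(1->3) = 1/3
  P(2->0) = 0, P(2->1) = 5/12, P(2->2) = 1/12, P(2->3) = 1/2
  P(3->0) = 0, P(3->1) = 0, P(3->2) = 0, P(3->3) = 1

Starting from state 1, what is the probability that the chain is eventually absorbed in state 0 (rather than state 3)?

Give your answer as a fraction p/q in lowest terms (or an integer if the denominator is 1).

Let a_i = P(absorbed in 0 | start in state i).
Boundary conditions: a_0 = 1, a_3 = 0.
For each transient state i, a_i = sum_j P(i->j) * a_j:
  a_1 = 1/3*a_0 + 1/6*a_1 + 1/6*a_2 + 1/3*a_3
  a_2 = 0*a_0 + 5/12*a_1 + 1/12*a_2 + 1/2*a_3

Substituting a_0 = 1 and a_3 = 0, rearrange to (I - Q) a = r where r[i] = P(i -> 0):
  [5/6, -1/6] . (a_1, a_2) = 1/3
  [-5/12, 11/12] . (a_1, a_2) = 0

Solving yields:
  a_1 = 11/25
  a_2 = 1/5

Starting state is 1, so the absorption probability is a_1 = 11/25.

Answer: 11/25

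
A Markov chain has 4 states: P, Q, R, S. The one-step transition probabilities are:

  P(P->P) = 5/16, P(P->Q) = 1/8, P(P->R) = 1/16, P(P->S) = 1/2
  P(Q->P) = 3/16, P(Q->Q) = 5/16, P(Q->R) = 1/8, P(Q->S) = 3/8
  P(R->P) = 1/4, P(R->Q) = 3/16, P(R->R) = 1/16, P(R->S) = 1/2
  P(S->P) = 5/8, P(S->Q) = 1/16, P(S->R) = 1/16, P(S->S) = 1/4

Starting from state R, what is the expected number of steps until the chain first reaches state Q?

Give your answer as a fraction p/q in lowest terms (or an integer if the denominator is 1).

Answer: 1200/133

Derivation:
Let h_i = expected steps to first reach Q from state i.
Boundary: h_Q = 0.
First-step equations for the other states:
  h_P = 1 + 5/16*h_P + 1/8*h_Q + 1/16*h_R + 1/2*h_S
  h_R = 1 + 1/4*h_P + 3/16*h_Q + 1/16*h_R + 1/2*h_S
  h_S = 1 + 5/8*h_P + 1/16*h_Q + 1/16*h_R + 1/4*h_S

Substituting h_Q = 0 and rearranging gives the linear system (I - Q) h = 1:
  [11/16, -1/16, -1/2] . (h_P, h_R, h_S) = 1
  [-1/4, 15/16, -1/2] . (h_P, h_R, h_S) = 1
  [-5/8, -1/16, 3/4] . (h_P, h_R, h_S) = 1

Solving yields:
  h_P = 1280/133
  h_R = 1200/133
  h_S = 192/19

Starting state is R, so the expected hitting time is h_R = 1200/133.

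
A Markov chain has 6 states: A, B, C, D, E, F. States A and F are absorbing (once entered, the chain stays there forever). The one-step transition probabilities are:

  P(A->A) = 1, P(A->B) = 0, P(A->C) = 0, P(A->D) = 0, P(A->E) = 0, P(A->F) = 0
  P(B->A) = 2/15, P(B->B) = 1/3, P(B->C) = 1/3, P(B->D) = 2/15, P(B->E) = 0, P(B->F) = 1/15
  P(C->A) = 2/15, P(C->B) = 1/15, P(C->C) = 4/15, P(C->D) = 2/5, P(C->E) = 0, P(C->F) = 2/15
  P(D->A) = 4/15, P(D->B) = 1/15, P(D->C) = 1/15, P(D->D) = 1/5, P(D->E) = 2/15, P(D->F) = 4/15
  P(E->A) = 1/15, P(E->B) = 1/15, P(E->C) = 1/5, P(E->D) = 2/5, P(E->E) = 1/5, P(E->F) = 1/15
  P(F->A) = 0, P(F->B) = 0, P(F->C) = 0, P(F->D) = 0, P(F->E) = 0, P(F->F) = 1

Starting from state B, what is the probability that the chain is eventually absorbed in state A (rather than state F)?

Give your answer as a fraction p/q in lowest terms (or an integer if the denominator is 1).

Answer: 835/1502

Derivation:
Let a_i = P(absorbed in A | start in state i).
Boundary conditions: a_A = 1, a_F = 0.
For each transient state i, a_i = sum_j P(i->j) * a_j:
  a_B = 2/15*a_A + 1/3*a_B + 1/3*a_C + 2/15*a_D + 0*a_E + 1/15*a_F
  a_C = 2/15*a_A + 1/15*a_B + 4/15*a_C + 2/5*a_D + 0*a_E + 2/15*a_F
  a_D = 4/15*a_A + 1/15*a_B + 1/15*a_C + 1/5*a_D + 2/15*a_E + 4/15*a_F
  a_E = 1/15*a_A + 1/15*a_B + 1/5*a_C + 2/5*a_D + 1/5*a_E + 1/15*a_F

Substituting a_A = 1 and a_F = 0, rearrange to (I - Q) a = r where r[i] = P(i -> A):
  [2/3, -1/3, -2/15, 0] . (a_B, a_C, a_D, a_E) = 2/15
  [-1/15, 11/15, -2/5, 0] . (a_B, a_C, a_D, a_E) = 2/15
  [-1/15, -1/15, 4/5, -2/15] . (a_B, a_C, a_D, a_E) = 4/15
  [-1/15, -1/5, -2/5, 4/5] . (a_B, a_C, a_D, a_E) = 1/15

Solving yields:
  a_B = 835/1502
  a_C = 1529/3004
  a_D = 3047/6008
  a_E = 3067/6008

Starting state is B, so the absorption probability is a_B = 835/1502.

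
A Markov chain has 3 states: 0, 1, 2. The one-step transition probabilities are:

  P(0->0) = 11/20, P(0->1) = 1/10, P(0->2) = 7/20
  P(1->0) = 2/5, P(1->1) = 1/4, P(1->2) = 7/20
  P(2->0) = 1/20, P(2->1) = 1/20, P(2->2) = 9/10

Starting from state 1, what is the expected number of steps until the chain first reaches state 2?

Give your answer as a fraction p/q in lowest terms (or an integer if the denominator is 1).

Let h_i = expected steps to first reach 2 from state i.
Boundary: h_2 = 0.
First-step equations for the other states:
  h_0 = 1 + 11/20*h_0 + 1/10*h_1 + 7/20*h_2
  h_1 = 1 + 2/5*h_0 + 1/4*h_1 + 7/20*h_2

Substituting h_2 = 0 and rearranging gives the linear system (I - Q) h = 1:
  [9/20, -1/10] . (h_0, h_1) = 1
  [-2/5, 3/4] . (h_0, h_1) = 1

Solving yields:
  h_0 = 20/7
  h_1 = 20/7

Starting state is 1, so the expected hitting time is h_1 = 20/7.

Answer: 20/7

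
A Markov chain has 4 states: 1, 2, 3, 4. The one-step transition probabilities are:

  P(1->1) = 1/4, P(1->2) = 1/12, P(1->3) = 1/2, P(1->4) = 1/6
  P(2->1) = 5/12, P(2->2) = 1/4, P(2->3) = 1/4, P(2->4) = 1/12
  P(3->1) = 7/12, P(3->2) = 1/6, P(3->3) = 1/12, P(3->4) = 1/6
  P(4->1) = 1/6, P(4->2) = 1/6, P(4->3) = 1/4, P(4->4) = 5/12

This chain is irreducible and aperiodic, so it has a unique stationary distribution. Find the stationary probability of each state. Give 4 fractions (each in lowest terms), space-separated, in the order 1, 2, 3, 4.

Answer: 557/1571 235/1571 456/1571 323/1571

Derivation:
The stationary distribution satisfies pi = pi * P, i.e.:
  pi_1 = 1/4*pi_1 + 5/12*pi_2 + 7/12*pi_3 + 1/6*pi_4
  pi_2 = 1/12*pi_1 + 1/4*pi_2 + 1/6*pi_3 + 1/6*pi_4
  pi_3 = 1/2*pi_1 + 1/4*pi_2 + 1/12*pi_3 + 1/4*pi_4
  pi_4 = 1/6*pi_1 + 1/12*pi_2 + 1/6*pi_3 + 5/12*pi_4
with normalization: pi_1 + pi_2 + pi_3 + pi_4 = 1.

Using the first 3 balance equations plus normalization, the linear system A*pi = b is:
  [-3/4, 5/12, 7/12, 1/6] . pi = 0
  [1/12, -3/4, 1/6, 1/6] . pi = 0
  [1/2, 1/4, -11/12, 1/4] . pi = 0
  [1, 1, 1, 1] . pi = 1

Solving yields:
  pi_1 = 557/1571
  pi_2 = 235/1571
  pi_3 = 456/1571
  pi_4 = 323/1571

Verification (pi * P):
  557/1571*1/4 + 235/1571*5/12 + 456/1571*7/12 + 323/1571*1/6 = 557/1571 = pi_1  (ok)
  557/1571*1/12 + 235/1571*1/4 + 456/1571*1/6 + 323/1571*1/6 = 235/1571 = pi_2  (ok)
  557/1571*1/2 + 235/1571*1/4 + 456/1571*1/12 + 323/1571*1/4 = 456/1571 = pi_3  (ok)
  557/1571*1/6 + 235/1571*1/12 + 456/1571*1/6 + 323/1571*5/12 = 323/1571 = pi_4  (ok)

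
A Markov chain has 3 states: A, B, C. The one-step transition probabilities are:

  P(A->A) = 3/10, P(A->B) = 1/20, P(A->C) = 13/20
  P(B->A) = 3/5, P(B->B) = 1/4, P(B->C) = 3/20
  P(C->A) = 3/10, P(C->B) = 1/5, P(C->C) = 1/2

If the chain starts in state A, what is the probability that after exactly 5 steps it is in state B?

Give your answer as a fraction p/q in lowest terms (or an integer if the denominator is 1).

Computing P^5 by repeated multiplication:
P^1 =
  A: [3/10, 1/20, 13/20]
  B: [3/5, 1/4, 3/20]
  C: [3/10, 1/5, 1/2]
P^2 =
  A: [63/200, 63/400, 211/400]
  B: [3/8, 49/400, 201/400]
  C: [9/25, 33/200, 19/40]
P^3 =
  A: [1389/4000, 257/1600, 3937/8000]
  B: [1347/4000, 1199/8000, 4107/8000]
  C: [699/2000, 617/4000, 397/800]
P^4 =
  A: [5571/16000, 24951/160000, 79339/160000]
  B: [27597/80000, 25117/160000, 79689/160000]
  C: [13851/40000, 12423/80000, 319/640]
P^5 =
  A: [554853/1600000, 497821/3200000, 1592473/3200000]
  B: [555351/1600000, 99907/640000, 1589763/3200000]
  C: [277269/800000, 249317/1600000, 159229/320000]

(P^5)[A -> B] = 497821/3200000

Answer: 497821/3200000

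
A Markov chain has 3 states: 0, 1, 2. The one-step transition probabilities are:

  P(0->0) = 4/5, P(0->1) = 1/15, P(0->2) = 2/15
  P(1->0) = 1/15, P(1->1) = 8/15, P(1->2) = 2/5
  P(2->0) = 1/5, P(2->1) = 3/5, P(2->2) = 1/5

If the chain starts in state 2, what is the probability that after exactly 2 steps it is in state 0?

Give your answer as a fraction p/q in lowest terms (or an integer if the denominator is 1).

Answer: 6/25

Derivation:
Computing P^2 by repeated multiplication:
P^1 =
  0: [4/5, 1/15, 2/15]
  1: [1/15, 8/15, 2/5]
  2: [1/5, 3/5, 1/5]
P^2 =
  0: [151/225, 38/225, 4/25]
  1: [38/225, 119/225, 68/225]
  2: [6/25, 34/75, 23/75]

(P^2)[2 -> 0] = 6/25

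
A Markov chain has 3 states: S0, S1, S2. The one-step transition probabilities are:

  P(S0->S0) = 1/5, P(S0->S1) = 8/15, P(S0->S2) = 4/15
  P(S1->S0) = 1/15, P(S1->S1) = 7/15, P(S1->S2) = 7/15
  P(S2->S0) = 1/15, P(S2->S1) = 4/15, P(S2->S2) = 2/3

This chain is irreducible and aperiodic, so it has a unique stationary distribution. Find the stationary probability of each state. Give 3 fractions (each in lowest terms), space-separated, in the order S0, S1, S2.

Answer: 1/13 14/39 22/39

Derivation:
The stationary distribution satisfies pi = pi * P, i.e.:
  pi_S0 = 1/5*pi_S0 + 1/15*pi_S1 + 1/15*pi_S2
  pi_S1 = 8/15*pi_S0 + 7/15*pi_S1 + 4/15*pi_S2
  pi_S2 = 4/15*pi_S0 + 7/15*pi_S1 + 2/3*pi_S2
with normalization: pi_S0 + pi_S1 + pi_S2 = 1.

Using the first 2 balance equations plus normalization, the linear system A*pi = b is:
  [-4/5, 1/15, 1/15] . pi = 0
  [8/15, -8/15, 4/15] . pi = 0
  [1, 1, 1] . pi = 1

Solving yields:
  pi_S0 = 1/13
  pi_S1 = 14/39
  pi_S2 = 22/39

Verification (pi * P):
  1/13*1/5 + 14/39*1/15 + 22/39*1/15 = 1/13 = pi_S0  (ok)
  1/13*8/15 + 14/39*7/15 + 22/39*4/15 = 14/39 = pi_S1  (ok)
  1/13*4/15 + 14/39*7/15 + 22/39*2/3 = 22/39 = pi_S2  (ok)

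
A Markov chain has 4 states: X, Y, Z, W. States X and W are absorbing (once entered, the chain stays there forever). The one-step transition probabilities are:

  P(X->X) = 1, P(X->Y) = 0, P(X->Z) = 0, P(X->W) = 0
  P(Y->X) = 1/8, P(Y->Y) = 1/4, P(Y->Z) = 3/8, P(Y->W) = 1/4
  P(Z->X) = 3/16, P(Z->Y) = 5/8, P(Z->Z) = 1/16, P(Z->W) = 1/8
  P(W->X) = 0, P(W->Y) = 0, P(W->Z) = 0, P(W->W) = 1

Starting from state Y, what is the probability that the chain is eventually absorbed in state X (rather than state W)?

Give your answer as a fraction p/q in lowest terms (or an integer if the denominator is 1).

Answer: 2/5

Derivation:
Let a_i = P(absorbed in X | start in state i).
Boundary conditions: a_X = 1, a_W = 0.
For each transient state i, a_i = sum_j P(i->j) * a_j:
  a_Y = 1/8*a_X + 1/4*a_Y + 3/8*a_Z + 1/4*a_W
  a_Z = 3/16*a_X + 5/8*a_Y + 1/16*a_Z + 1/8*a_W

Substituting a_X = 1 and a_W = 0, rearrange to (I - Q) a = r where r[i] = P(i -> X):
  [3/4, -3/8] . (a_Y, a_Z) = 1/8
  [-5/8, 15/16] . (a_Y, a_Z) = 3/16

Solving yields:
  a_Y = 2/5
  a_Z = 7/15

Starting state is Y, so the absorption probability is a_Y = 2/5.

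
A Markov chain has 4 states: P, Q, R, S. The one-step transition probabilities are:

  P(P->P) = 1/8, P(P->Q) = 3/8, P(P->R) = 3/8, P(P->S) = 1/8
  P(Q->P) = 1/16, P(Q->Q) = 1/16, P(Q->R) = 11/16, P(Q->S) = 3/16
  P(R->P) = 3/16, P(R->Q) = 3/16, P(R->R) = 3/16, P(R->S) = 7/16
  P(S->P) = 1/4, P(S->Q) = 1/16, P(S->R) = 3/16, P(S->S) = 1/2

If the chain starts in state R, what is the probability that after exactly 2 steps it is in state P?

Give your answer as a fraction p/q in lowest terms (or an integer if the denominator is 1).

Answer: 23/128

Derivation:
Computing P^2 by repeated multiplication:
P^1 =
  P: [1/8, 3/8, 3/8, 1/8]
  Q: [1/16, 1/16, 11/16, 3/16]
  R: [3/16, 3/16, 3/16, 7/16]
  S: [1/4, 1/16, 3/16, 1/2]
P^2 =
  P: [9/64, 19/128, 51/128, 5/16]
  Q: [3/16, 43/256, 59/256, 53/128]
  R: [23/128, 37/256, 81/256, 23/64]
  S: [25/128, 21/128, 17/64, 3/8]

(P^2)[R -> P] = 23/128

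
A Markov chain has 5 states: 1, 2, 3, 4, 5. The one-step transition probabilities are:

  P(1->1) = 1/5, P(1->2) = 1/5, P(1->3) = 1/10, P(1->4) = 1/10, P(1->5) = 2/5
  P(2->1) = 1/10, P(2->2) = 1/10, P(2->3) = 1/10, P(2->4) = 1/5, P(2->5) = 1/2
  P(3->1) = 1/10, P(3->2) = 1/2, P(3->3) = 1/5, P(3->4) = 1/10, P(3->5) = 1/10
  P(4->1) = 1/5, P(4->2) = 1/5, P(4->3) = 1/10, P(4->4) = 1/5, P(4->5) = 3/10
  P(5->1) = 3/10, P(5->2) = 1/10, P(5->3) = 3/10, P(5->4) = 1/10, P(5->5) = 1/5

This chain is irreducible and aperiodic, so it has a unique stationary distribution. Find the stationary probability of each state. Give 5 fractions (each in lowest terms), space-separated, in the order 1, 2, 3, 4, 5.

The stationary distribution satisfies pi = pi * P, i.e.:
  pi_1 = 1/5*pi_1 + 1/10*pi_2 + 1/10*pi_3 + 1/5*pi_4 + 3/10*pi_5
  pi_2 = 1/5*pi_1 + 1/10*pi_2 + 1/2*pi_3 + 1/5*pi_4 + 1/10*pi_5
  pi_3 = 1/10*pi_1 + 1/10*pi_2 + 1/5*pi_3 + 1/10*pi_4 + 3/10*pi_5
  pi_4 = 1/10*pi_1 + 1/5*pi_2 + 1/10*pi_3 + 1/5*pi_4 + 1/10*pi_5
  pi_5 = 2/5*pi_1 + 1/2*pi_2 + 1/10*pi_3 + 3/10*pi_4 + 1/5*pi_5
with normalization: pi_1 + pi_2 + pi_3 + pi_4 + pi_5 = 1.

Using the first 4 balance equations plus normalization, the linear system A*pi = b is:
  [-4/5, 1/10, 1/10, 1/5, 3/10] . pi = 0
  [1/5, -9/10, 1/2, 1/5, 1/10] . pi = 0
  [1/10, 1/10, -4/5, 1/10, 3/10] . pi = 0
  [1/10, 1/5, 1/10, -4/5, 1/10] . pi = 0
  [1, 1, 1, 1, 1] . pi = 1

Solving yields:
  pi_1 = 361/1885
  pi_2 = 383/1885
  pi_3 = 333/1885
  pi_4 = 252/1885
  pi_5 = 556/1885

Verification (pi * P):
  361/1885*1/5 + 383/1885*1/10 + 333/1885*1/10 + 252/1885*1/5 + 556/1885*3/10 = 361/1885 = pi_1  (ok)
  361/1885*1/5 + 383/1885*1/10 + 333/1885*1/2 + 252/1885*1/5 + 556/1885*1/10 = 383/1885 = pi_2  (ok)
  361/1885*1/10 + 383/1885*1/10 + 333/1885*1/5 + 252/1885*1/10 + 556/1885*3/10 = 333/1885 = pi_3  (ok)
  361/1885*1/10 + 383/1885*1/5 + 333/1885*1/10 + 252/1885*1/5 + 556/1885*1/10 = 252/1885 = pi_4  (ok)
  361/1885*2/5 + 383/1885*1/2 + 333/1885*1/10 + 252/1885*3/10 + 556/1885*1/5 = 556/1885 = pi_5  (ok)

Answer: 361/1885 383/1885 333/1885 252/1885 556/1885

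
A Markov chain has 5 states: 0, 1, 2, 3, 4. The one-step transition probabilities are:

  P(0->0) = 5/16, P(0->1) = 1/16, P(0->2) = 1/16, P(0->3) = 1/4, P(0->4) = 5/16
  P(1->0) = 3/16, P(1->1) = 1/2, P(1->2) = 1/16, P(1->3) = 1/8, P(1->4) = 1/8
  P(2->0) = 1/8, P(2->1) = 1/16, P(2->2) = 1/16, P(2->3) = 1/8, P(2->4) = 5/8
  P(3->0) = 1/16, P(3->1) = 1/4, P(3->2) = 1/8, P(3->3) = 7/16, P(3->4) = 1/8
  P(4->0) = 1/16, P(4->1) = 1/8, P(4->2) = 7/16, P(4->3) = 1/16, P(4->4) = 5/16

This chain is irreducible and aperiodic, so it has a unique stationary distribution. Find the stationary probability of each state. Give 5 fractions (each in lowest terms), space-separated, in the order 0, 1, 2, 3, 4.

The stationary distribution satisfies pi = pi * P, i.e.:
  pi_0 = 5/16*pi_0 + 3/16*pi_1 + 1/8*pi_2 + 1/16*pi_3 + 1/16*pi_4
  pi_1 = 1/16*pi_0 + 1/2*pi_1 + 1/16*pi_2 + 1/4*pi_3 + 1/8*pi_4
  pi_2 = 1/16*pi_0 + 1/16*pi_1 + 1/16*pi_2 + 1/8*pi_3 + 7/16*pi_4
  pi_3 = 1/4*pi_0 + 1/8*pi_1 + 1/8*pi_2 + 7/16*pi_3 + 1/16*pi_4
  pi_4 = 5/16*pi_0 + 1/8*pi_1 + 5/8*pi_2 + 1/8*pi_3 + 5/16*pi_4
with normalization: pi_0 + pi_1 + pi_2 + pi_3 + pi_4 = 1.

Using the first 4 balance equations plus normalization, the linear system A*pi = b is:
  [-11/16, 3/16, 1/8, 1/16, 1/16] . pi = 0
  [1/16, -1/2, 1/16, 1/4, 1/8] . pi = 0
  [1/16, 1/16, -15/16, 1/8, 7/16] . pi = 0
  [1/4, 1/8, 1/8, -9/16, 1/16] . pi = 0
  [1, 1, 1, 1, 1] . pi = 1

Solving yields:
  pi_0 = 3533/26605
  pi_1 = 1085/5321
  pi_2 = 4941/26605
  pi_3 = 4757/26605
  pi_4 = 7949/26605

Verification (pi * P):
  3533/26605*5/16 + 1085/5321*3/16 + 4941/26605*1/8 + 4757/26605*1/16 + 7949/26605*1/16 = 3533/26605 = pi_0  (ok)
  3533/26605*1/16 + 1085/5321*1/2 + 4941/26605*1/16 + 4757/26605*1/4 + 7949/26605*1/8 = 1085/5321 = pi_1  (ok)
  3533/26605*1/16 + 1085/5321*1/16 + 4941/26605*1/16 + 4757/26605*1/8 + 7949/26605*7/16 = 4941/26605 = pi_2  (ok)
  3533/26605*1/4 + 1085/5321*1/8 + 4941/26605*1/8 + 4757/26605*7/16 + 7949/26605*1/16 = 4757/26605 = pi_3  (ok)
  3533/26605*5/16 + 1085/5321*1/8 + 4941/26605*5/8 + 4757/26605*1/8 + 7949/26605*5/16 = 7949/26605 = pi_4  (ok)

Answer: 3533/26605 1085/5321 4941/26605 4757/26605 7949/26605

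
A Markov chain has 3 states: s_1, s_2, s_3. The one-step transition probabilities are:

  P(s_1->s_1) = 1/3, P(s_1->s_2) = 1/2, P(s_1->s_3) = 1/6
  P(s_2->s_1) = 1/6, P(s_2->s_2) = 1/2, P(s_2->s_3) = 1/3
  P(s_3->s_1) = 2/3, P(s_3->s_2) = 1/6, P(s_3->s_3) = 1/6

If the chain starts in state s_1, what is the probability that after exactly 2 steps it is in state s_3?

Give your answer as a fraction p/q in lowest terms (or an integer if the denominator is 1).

Answer: 1/4

Derivation:
Computing P^2 by repeated multiplication:
P^1 =
  s_1: [1/3, 1/2, 1/6]
  s_2: [1/6, 1/2, 1/3]
  s_3: [2/3, 1/6, 1/6]
P^2 =
  s_1: [11/36, 4/9, 1/4]
  s_2: [13/36, 7/18, 1/4]
  s_3: [13/36, 4/9, 7/36]

(P^2)[s_1 -> s_3] = 1/4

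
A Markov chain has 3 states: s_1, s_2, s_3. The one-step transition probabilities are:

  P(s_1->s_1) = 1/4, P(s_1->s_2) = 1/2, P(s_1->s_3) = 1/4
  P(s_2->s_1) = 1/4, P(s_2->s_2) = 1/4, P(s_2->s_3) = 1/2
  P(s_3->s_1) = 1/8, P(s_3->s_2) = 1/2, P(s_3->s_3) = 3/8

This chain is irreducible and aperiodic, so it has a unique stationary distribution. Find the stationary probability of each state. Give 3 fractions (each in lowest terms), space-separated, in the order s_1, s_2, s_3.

Answer: 1/5 2/5 2/5

Derivation:
The stationary distribution satisfies pi = pi * P, i.e.:
  pi_s_1 = 1/4*pi_s_1 + 1/4*pi_s_2 + 1/8*pi_s_3
  pi_s_2 = 1/2*pi_s_1 + 1/4*pi_s_2 + 1/2*pi_s_3
  pi_s_3 = 1/4*pi_s_1 + 1/2*pi_s_2 + 3/8*pi_s_3
with normalization: pi_s_1 + pi_s_2 + pi_s_3 = 1.

Using the first 2 balance equations plus normalization, the linear system A*pi = b is:
  [-3/4, 1/4, 1/8] . pi = 0
  [1/2, -3/4, 1/2] . pi = 0
  [1, 1, 1] . pi = 1

Solving yields:
  pi_s_1 = 1/5
  pi_s_2 = 2/5
  pi_s_3 = 2/5

Verification (pi * P):
  1/5*1/4 + 2/5*1/4 + 2/5*1/8 = 1/5 = pi_s_1  (ok)
  1/5*1/2 + 2/5*1/4 + 2/5*1/2 = 2/5 = pi_s_2  (ok)
  1/5*1/4 + 2/5*1/2 + 2/5*3/8 = 2/5 = pi_s_3  (ok)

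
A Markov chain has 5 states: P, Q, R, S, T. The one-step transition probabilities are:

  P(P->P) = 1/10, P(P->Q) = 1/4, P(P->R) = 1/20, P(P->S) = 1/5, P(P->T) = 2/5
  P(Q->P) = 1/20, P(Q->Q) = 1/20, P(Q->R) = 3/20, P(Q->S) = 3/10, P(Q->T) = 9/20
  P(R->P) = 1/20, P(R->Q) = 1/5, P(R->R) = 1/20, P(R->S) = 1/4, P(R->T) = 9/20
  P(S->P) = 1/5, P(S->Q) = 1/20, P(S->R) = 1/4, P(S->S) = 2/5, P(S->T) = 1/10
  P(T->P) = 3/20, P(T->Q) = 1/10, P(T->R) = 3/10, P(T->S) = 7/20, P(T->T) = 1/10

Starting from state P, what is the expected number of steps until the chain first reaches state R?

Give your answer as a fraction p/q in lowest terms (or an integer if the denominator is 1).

Let h_i = expected steps to first reach R from state i.
Boundary: h_R = 0.
First-step equations for the other states:
  h_P = 1 + 1/10*h_P + 1/4*h_Q + 1/20*h_R + 1/5*h_S + 2/5*h_T
  h_Q = 1 + 1/20*h_P + 1/20*h_Q + 3/20*h_R + 3/10*h_S + 9/20*h_T
  h_S = 1 + 1/5*h_P + 1/20*h_Q + 1/4*h_R + 2/5*h_S + 1/10*h_T
  h_T = 1 + 3/20*h_P + 1/10*h_Q + 3/10*h_R + 7/20*h_S + 1/10*h_T

Substituting h_R = 0 and rearranging gives the linear system (I - Q) h = 1:
  [9/10, -1/4, -1/5, -2/5] . (h_P, h_Q, h_S, h_T) = 1
  [-1/20, 19/20, -3/10, -9/20] . (h_P, h_Q, h_S, h_T) = 1
  [-1/5, -1/20, 3/5, -1/10] . (h_P, h_Q, h_S, h_T) = 1
  [-3/20, -1/10, -7/20, 9/10] . (h_P, h_Q, h_S, h_T) = 1

Solving yields:
  h_P = 53240/9851
  h_Q = 47700/9851
  h_S = 45260/9851
  h_T = 42720/9851

Starting state is P, so the expected hitting time is h_P = 53240/9851.

Answer: 53240/9851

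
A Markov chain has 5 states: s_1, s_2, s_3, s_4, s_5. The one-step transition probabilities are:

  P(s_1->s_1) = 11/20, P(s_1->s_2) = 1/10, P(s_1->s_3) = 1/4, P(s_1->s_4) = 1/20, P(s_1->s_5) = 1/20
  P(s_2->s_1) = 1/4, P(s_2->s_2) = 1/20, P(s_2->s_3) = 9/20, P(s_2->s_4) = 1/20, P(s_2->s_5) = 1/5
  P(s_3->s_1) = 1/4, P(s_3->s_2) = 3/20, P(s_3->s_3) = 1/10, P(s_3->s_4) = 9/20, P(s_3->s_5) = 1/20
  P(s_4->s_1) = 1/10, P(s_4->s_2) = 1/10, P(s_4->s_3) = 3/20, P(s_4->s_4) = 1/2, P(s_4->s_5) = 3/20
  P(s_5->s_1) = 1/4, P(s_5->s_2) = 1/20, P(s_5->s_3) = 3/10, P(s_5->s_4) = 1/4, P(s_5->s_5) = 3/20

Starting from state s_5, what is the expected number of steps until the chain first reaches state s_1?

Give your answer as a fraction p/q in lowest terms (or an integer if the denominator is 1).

Let h_i = expected steps to first reach s_1 from state i.
Boundary: h_s_1 = 0.
First-step equations for the other states:
  h_s_2 = 1 + 1/4*h_s_1 + 1/20*h_s_2 + 9/20*h_s_3 + 1/20*h_s_4 + 1/5*h_s_5
  h_s_3 = 1 + 1/4*h_s_1 + 3/20*h_s_2 + 1/10*h_s_3 + 9/20*h_s_4 + 1/20*h_s_5
  h_s_4 = 1 + 1/10*h_s_1 + 1/10*h_s_2 + 3/20*h_s_3 + 1/2*h_s_4 + 3/20*h_s_5
  h_s_5 = 1 + 1/4*h_s_1 + 1/20*h_s_2 + 3/10*h_s_3 + 1/4*h_s_4 + 3/20*h_s_5

Substituting h_s_1 = 0 and rearranging gives the linear system (I - Q) h = 1:
  [19/20, -9/20, -1/20, -1/5] . (h_s_2, h_s_3, h_s_4, h_s_5) = 1
  [-3/20, 9/10, -9/20, -1/20] . (h_s_2, h_s_3, h_s_4, h_s_5) = 1
  [-1/10, -3/20, 1/2, -3/20] . (h_s_2, h_s_3, h_s_4, h_s_5) = 1
  [-1/20, -3/10, -1/4, 17/20] . (h_s_2, h_s_3, h_s_4, h_s_5) = 1

Solving yields:
  h_s_2 = 5965/1204
  h_s_3 = 6355/1204
  h_s_4 = 1840/301
  h_s_5 = 6175/1204

Starting state is s_5, so the expected hitting time is h_s_5 = 6175/1204.

Answer: 6175/1204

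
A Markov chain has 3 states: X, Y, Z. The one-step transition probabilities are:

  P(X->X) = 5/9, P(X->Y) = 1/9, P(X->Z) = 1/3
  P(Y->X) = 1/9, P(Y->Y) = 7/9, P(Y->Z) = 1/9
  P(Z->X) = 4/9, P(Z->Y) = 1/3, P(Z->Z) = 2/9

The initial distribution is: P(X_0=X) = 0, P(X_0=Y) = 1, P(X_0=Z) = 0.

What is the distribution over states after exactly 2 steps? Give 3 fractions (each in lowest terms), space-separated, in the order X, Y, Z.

Propagating the distribution step by step (d_{t+1} = d_t * P):
d_0 = (X=0, Y=1, Z=0)
  d_1[X] = 0*5/9 + 1*1/9 + 0*4/9 = 1/9
  d_1[Y] = 0*1/9 + 1*7/9 + 0*1/3 = 7/9
  d_1[Z] = 0*1/3 + 1*1/9 + 0*2/9 = 1/9
d_1 = (X=1/9, Y=7/9, Z=1/9)
  d_2[X] = 1/9*5/9 + 7/9*1/9 + 1/9*4/9 = 16/81
  d_2[Y] = 1/9*1/9 + 7/9*7/9 + 1/9*1/3 = 53/81
  d_2[Z] = 1/9*1/3 + 7/9*1/9 + 1/9*2/9 = 4/27
d_2 = (X=16/81, Y=53/81, Z=4/27)

Answer: 16/81 53/81 4/27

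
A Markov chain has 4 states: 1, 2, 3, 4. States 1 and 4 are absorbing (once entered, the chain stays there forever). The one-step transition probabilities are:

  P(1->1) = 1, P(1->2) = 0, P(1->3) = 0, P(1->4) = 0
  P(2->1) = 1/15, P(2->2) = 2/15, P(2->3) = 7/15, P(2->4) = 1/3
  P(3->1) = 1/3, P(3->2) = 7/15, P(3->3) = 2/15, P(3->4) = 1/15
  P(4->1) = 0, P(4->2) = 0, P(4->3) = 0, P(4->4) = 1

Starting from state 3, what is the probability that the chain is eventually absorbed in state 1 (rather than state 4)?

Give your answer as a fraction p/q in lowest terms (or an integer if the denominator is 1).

Answer: 3/5

Derivation:
Let a_i = P(absorbed in 1 | start in state i).
Boundary conditions: a_1 = 1, a_4 = 0.
For each transient state i, a_i = sum_j P(i->j) * a_j:
  a_2 = 1/15*a_1 + 2/15*a_2 + 7/15*a_3 + 1/3*a_4
  a_3 = 1/3*a_1 + 7/15*a_2 + 2/15*a_3 + 1/15*a_4

Substituting a_1 = 1 and a_4 = 0, rearrange to (I - Q) a = r where r[i] = P(i -> 1):
  [13/15, -7/15] . (a_2, a_3) = 1/15
  [-7/15, 13/15] . (a_2, a_3) = 1/3

Solving yields:
  a_2 = 2/5
  a_3 = 3/5

Starting state is 3, so the absorption probability is a_3 = 3/5.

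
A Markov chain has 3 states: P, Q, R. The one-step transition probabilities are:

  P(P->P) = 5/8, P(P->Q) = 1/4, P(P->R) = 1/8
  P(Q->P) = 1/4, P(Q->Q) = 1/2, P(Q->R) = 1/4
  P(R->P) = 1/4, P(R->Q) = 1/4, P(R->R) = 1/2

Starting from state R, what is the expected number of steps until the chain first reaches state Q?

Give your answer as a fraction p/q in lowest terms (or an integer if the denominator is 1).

Answer: 4

Derivation:
Let h_i = expected steps to first reach Q from state i.
Boundary: h_Q = 0.
First-step equations for the other states:
  h_P = 1 + 5/8*h_P + 1/4*h_Q + 1/8*h_R
  h_R = 1 + 1/4*h_P + 1/4*h_Q + 1/2*h_R

Substituting h_Q = 0 and rearranging gives the linear system (I - Q) h = 1:
  [3/8, -1/8] . (h_P, h_R) = 1
  [-1/4, 1/2] . (h_P, h_R) = 1

Solving yields:
  h_P = 4
  h_R = 4

Starting state is R, so the expected hitting time is h_R = 4.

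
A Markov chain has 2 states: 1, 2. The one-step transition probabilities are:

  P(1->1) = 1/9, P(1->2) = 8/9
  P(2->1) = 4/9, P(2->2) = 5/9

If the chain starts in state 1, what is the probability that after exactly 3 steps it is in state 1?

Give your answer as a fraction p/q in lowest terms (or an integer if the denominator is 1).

Answer: 25/81

Derivation:
Computing P^3 by repeated multiplication:
P^1 =
  1: [1/9, 8/9]
  2: [4/9, 5/9]
P^2 =
  1: [11/27, 16/27]
  2: [8/27, 19/27]
P^3 =
  1: [25/81, 56/81]
  2: [28/81, 53/81]

(P^3)[1 -> 1] = 25/81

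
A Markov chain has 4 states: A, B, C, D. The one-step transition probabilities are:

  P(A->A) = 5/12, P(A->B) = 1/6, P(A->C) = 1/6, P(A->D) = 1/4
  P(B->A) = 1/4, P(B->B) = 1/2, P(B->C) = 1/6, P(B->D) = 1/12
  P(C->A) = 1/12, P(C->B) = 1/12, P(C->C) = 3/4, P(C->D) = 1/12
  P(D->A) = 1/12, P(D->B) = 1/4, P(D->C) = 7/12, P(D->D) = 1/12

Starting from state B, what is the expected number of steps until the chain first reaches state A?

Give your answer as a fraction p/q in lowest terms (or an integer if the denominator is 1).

Let h_i = expected steps to first reach A from state i.
Boundary: h_A = 0.
First-step equations for the other states:
  h_B = 1 + 1/4*h_A + 1/2*h_B + 1/6*h_C + 1/12*h_D
  h_C = 1 + 1/12*h_A + 1/12*h_B + 3/4*h_C + 1/12*h_D
  h_D = 1 + 1/12*h_A + 1/4*h_B + 7/12*h_C + 1/12*h_D

Substituting h_A = 0 and rearranging gives the linear system (I - Q) h = 1:
  [1/2, -1/6, -1/12] . (h_B, h_C, h_D) = 1
  [-1/12, 1/4, -1/12] . (h_B, h_C, h_D) = 1
  [-1/4, -7/12, 11/12] . (h_B, h_C, h_D) = 1

Solving yields:
  h_B = 45/7
  h_C = 9
  h_D = 60/7

Starting state is B, so the expected hitting time is h_B = 45/7.

Answer: 45/7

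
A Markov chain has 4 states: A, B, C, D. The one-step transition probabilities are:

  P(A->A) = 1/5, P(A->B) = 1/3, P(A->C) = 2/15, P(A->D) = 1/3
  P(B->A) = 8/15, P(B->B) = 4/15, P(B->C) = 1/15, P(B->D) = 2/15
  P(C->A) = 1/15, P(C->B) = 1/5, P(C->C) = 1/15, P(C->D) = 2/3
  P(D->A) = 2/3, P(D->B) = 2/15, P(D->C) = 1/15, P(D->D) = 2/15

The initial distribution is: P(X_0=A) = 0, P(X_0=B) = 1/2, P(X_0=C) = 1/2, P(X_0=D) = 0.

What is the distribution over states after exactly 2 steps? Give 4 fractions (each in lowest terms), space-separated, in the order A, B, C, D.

Answer: 41/90 103/450 13/150 103/450

Derivation:
Propagating the distribution step by step (d_{t+1} = d_t * P):
d_0 = (A=0, B=1/2, C=1/2, D=0)
  d_1[A] = 0*1/5 + 1/2*8/15 + 1/2*1/15 + 0*2/3 = 3/10
  d_1[B] = 0*1/3 + 1/2*4/15 + 1/2*1/5 + 0*2/15 = 7/30
  d_1[C] = 0*2/15 + 1/2*1/15 + 1/2*1/15 + 0*1/15 = 1/15
  d_1[D] = 0*1/3 + 1/2*2/15 + 1/2*2/3 + 0*2/15 = 2/5
d_1 = (A=3/10, B=7/30, C=1/15, D=2/5)
  d_2[A] = 3/10*1/5 + 7/30*8/15 + 1/15*1/15 + 2/5*2/3 = 41/90
  d_2[B] = 3/10*1/3 + 7/30*4/15 + 1/15*1/5 + 2/5*2/15 = 103/450
  d_2[C] = 3/10*2/15 + 7/30*1/15 + 1/15*1/15 + 2/5*1/15 = 13/150
  d_2[D] = 3/10*1/3 + 7/30*2/15 + 1/15*2/3 + 2/5*2/15 = 103/450
d_2 = (A=41/90, B=103/450, C=13/150, D=103/450)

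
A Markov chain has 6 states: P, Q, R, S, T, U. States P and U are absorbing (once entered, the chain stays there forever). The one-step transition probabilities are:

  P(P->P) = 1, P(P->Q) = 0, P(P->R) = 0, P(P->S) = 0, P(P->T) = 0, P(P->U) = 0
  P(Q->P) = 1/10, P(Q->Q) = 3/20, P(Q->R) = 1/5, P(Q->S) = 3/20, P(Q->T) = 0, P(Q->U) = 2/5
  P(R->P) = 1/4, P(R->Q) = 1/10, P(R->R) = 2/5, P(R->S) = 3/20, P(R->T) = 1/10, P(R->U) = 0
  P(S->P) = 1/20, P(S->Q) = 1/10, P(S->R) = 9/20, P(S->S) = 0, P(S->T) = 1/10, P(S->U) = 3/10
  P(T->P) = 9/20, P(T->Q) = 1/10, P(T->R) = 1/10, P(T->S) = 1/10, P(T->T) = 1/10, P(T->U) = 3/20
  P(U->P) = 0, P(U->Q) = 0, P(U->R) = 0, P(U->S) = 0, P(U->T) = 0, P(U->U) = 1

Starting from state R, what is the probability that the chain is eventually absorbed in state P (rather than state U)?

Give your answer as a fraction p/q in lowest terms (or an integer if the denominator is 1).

Answer: 19822/27993

Derivation:
Let a_i = P(absorbed in P | start in state i).
Boundary conditions: a_P = 1, a_U = 0.
For each transient state i, a_i = sum_j P(i->j) * a_j:
  a_Q = 1/10*a_P + 3/20*a_Q + 1/5*a_R + 3/20*a_S + 0*a_T + 2/5*a_U
  a_R = 1/4*a_P + 1/10*a_Q + 2/5*a_R + 3/20*a_S + 1/10*a_T + 0*a_U
  a_S = 1/20*a_P + 1/10*a_Q + 9/20*a_R + 0*a_S + 1/10*a_T + 3/10*a_U
  a_T = 9/20*a_P + 1/10*a_Q + 1/10*a_R + 1/10*a_S + 1/10*a_T + 3/20*a_U

Substituting a_P = 1 and a_U = 0, rearrange to (I - Q) a = r where r[i] = P(i -> P):
  [17/20, -1/5, -3/20, 0] . (a_Q, a_R, a_S, a_T) = 1/10
  [-1/10, 3/5, -3/20, -1/10] . (a_Q, a_R, a_S, a_T) = 1/4
  [-1/10, -9/20, 1, -1/10] . (a_Q, a_R, a_S, a_T) = 1/20
  [-1/10, -1/10, -1/10, 9/10] . (a_Q, a_R, a_S, a_T) = 9/20

Solving yields:
  a_Q = 332/903
  a_R = 19822/27993
  a_S = 630/1333
  a_T = 125/186

Starting state is R, so the absorption probability is a_R = 19822/27993.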